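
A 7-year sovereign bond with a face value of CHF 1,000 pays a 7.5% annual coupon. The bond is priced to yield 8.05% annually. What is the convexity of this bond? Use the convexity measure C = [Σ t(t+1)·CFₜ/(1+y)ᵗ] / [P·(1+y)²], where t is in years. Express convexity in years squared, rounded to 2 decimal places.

With y = 0.0805:
  t   CF        PV=CF/(1+0.0805)^t    t·PV        t(t+1)·PV
  1        75.00        69.4123        69.4123         138.8246
  2        75.00        64.2409       128.4818         385.4455
  3        75.00        59.4548       178.3644         713.4576
  4        75.00        55.0253       220.1011       1,100.5054
  5        75.00        50.9257       254.6287       1,527.7724
  6        75.00        47.1316       282.7899       1,979.5293
  7     1,075.00       625.2232     4,376.5622      35,012.4977
  Σ                    971.4139     5,510.3405      40,858.0325
P = 971.4139.
Convexity = Σ t(t+1)·PV / [P·(1+y)²] = 40,858.0325 / (971.4139 × 1.167480) = 36.02663.

36.03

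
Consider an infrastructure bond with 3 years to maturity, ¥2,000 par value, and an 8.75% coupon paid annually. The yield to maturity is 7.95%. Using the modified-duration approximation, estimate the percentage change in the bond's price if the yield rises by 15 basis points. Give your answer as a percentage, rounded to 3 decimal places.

Periodic yield y = 0.0795. Modified duration first:
  t   CF        PV=CF/(1+0.0795)^t    t·PV
  1       175.00       162.1121       162.1121
  2       175.00       150.1733       300.3466
  3     2,175.00     1,728.9854     5,186.9561
  Σ                  2,041.2708     5,649.4149
P = 2,041.2708; D_Mac = 2.76760 yrs; D_mod = 2.76760/(1+0.0795) = 2.56378 yrs.
ΔP/P ≈ -D_mod · Δy = -2.56378 × (+0.0015) = -0.003846 = -0.3846%.

-0.385%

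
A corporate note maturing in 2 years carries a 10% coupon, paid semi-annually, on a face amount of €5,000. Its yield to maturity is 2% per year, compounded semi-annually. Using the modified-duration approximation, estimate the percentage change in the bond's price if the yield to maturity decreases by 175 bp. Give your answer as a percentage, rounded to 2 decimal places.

+3.24%

Periodic yield y = 0.01. Modified duration first:
  t   CF        PV=CF/(1+0.01)^t    t·PV
  1       250.00       247.5248       247.5248
  2       250.00       245.0740       490.1480
  3       250.00       242.6475       727.9426
  4     5,250.00     5,045.1468    20,180.5872
  Σ                  5,780.3931    21,646.2026
P = 5,780.3931; D_Mac = 3.74476 half-year periods = 1.87238 yrs; D_mod = 1.87238/(1+0.01) = 1.85384 yrs.
ΔP/P ≈ -D_mod · Δy = -1.85384 × (-0.0175) = +0.032442 = +3.2442%.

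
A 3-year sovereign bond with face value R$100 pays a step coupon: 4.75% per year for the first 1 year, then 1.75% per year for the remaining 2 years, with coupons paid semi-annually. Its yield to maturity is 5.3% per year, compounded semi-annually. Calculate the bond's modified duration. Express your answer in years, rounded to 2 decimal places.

Periodic yield y = 0.0265. First find Macaulay duration:
  t   CF        PV=CF/(1+0.0265)^t    t·PV
  1        2.375         2.3137         2.3137
  2        2.375         2.2540         4.5079
  3        0.875         0.8090         2.4269
  4        0.875         0.7881         3.1523
  5        0.875         0.7677         3.8387
  6      100.875        86.2243       517.3460
  Σ                     93.1568       533.5855
P = 93.1568; Macaulay duration = 533.5855 / 93.1568 = 5.72782 half-year periods = 2.86391 years.
Modified duration = D_Mac / (1 + y) = 2.86391 / 1.0265 = 2.78998 years.

2.79 years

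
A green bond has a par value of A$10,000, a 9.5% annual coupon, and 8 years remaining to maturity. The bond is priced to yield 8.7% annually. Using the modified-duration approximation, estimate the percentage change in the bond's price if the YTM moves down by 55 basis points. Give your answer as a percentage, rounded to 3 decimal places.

Periodic yield y = 0.087. Modified duration first:
  t   CF        PV=CF/(1+0.087)^t    t·PV
  1       950.00       873.9650       873.9650
  2       950.00       804.0157     1,608.0314
  3       950.00       739.6648     2,218.9945
  4       950.00       680.4644     2,721.8577
  5       950.00       626.0022     3,130.0112
  6       950.00       575.8990     3,455.3941
  7       950.00       529.8059     3,708.6414
  8    10,950.00     5,617.9487    44,943.5893
  Σ                 10,447.7658    62,660.4846
P = 10,447.7658; D_Mac = 5.99750 yrs; D_mod = 5.99750/(1+0.087) = 5.51748 yrs.
ΔP/P ≈ -D_mod · Δy = -5.51748 × (-0.0055) = +0.030346 = +3.0346%.

+3.035%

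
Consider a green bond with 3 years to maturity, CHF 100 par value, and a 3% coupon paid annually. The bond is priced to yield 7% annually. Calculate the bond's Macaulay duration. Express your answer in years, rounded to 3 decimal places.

2.908 years

Periodic yield y = 0.07. Discount each cash flow and weight by its year:
  t   CF        PV=CF/(1+0.07)^t    t·PV
  1         3.00         2.8037         2.8037
  2         3.00         2.6203         5.2406
  3       103.00        84.0787       252.2360
  Σ                     89.5027       260.2804
Price P = Σ PV = 89.5027.
Macaulay duration = Σ(t·PV) / P = 260.2804 / 89.5027 = 2.90807 years.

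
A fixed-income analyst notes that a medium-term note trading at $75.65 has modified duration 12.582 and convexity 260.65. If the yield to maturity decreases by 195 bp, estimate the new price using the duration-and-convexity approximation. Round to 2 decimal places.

$97.96

Duration effect: -D_mod·Δy = -12.582 × (-0.0195) = +0.245349
Convexity effect: ½·C·(Δy)² = 0.5 × 260.65 × (-0.0195)² = +0.04955608125
ΔP/P ≈ +0.245349 + 0.04955608125 = +0.29490508125
New price ≈ 75.65 × (1 + 0.29490508125) = 97.9595693965625.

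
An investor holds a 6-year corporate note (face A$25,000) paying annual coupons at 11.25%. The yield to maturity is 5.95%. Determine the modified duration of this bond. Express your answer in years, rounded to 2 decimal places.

4.56 years

Periodic yield y = 0.0595. First find Macaulay duration:
  t   CF        PV=CF/(1+0.0595)^t    t·PV
  1     2,812.50     2,654.5540     2,654.5540
  2     2,812.50     2,505.4781     5,010.9562
  3     2,812.50     2,364.7740     7,094.3221
  4     2,812.50     2,231.9717     8,927.8869
  5     2,812.50     2,106.6274    10,533.1369
  6    27,812.50    19,662.2975   117,973.7848
  Σ                 31,525.7027   152,194.6409
P = 31,525.7027; Macaulay duration = 152,194.6409 / 31,525.7027 = 4.82764 years.
Modified duration = D_Mac / (1 + y) = 4.82764 / 1.0595 = 4.55652 years.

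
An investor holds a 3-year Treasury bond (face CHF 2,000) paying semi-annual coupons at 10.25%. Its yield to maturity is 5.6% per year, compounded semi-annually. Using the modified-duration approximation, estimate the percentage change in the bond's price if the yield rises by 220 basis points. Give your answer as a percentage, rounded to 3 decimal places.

-5.735%

Periodic yield y = 0.028. Modified duration first:
  t   CF        PV=CF/(1+0.028)^t    t·PV
  1       102.50        99.7082        99.7082
  2       102.50        96.9924       193.9848
  3       102.50        94.3506       283.0517
  4       102.50        91.7807       367.1228
  5       102.50        89.2808       446.4042
  6     2,102.50     1,781.4651    10,688.7905
  Σ                  2,253.5778    12,079.0623
P = 2,253.5778; D_Mac = 5.35995 half-year periods = 2.67997 yrs; D_mod = 2.67997/(1+0.028) = 2.60698 yrs.
ΔP/P ≈ -D_mod · Δy = -2.60698 × (+0.022) = -0.057354 = -5.7354%.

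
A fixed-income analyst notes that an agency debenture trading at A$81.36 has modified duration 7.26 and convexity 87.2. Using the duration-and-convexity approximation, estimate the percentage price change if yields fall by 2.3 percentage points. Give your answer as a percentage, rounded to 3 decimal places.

Duration effect: -D_mod·Δy = -7.26 × (-0.023) = +0.166980
Convexity effect: ½·C·(Δy)² = 0.5 × 87.2 × (-0.023)² = +0.0230644
ΔP/P ≈ +0.166980 + 0.0230644 = +0.1900444
= +19.00444%.

+19.004%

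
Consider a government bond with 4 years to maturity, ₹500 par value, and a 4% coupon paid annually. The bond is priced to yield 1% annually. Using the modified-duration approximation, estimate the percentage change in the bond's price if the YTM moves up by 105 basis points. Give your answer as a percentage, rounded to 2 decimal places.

-3.94%

Periodic yield y = 0.01. Modified duration first:
  t   CF        PV=CF/(1+0.01)^t    t·PV
  1        20.00        19.8020        19.8020
  2        20.00        19.6059        39.2118
  3        20.00        19.4118        58.2354
  4       520.00       499.7098     1,998.8391
  Σ                    558.5295     2,116.0883
P = 558.5295; D_Mac = 3.78868 yrs; D_mod = 3.78868/(1+0.01) = 3.75117 yrs.
ΔP/P ≈ -D_mod · Δy = -3.75117 × (+0.0105) = -0.039387 = -3.9387%.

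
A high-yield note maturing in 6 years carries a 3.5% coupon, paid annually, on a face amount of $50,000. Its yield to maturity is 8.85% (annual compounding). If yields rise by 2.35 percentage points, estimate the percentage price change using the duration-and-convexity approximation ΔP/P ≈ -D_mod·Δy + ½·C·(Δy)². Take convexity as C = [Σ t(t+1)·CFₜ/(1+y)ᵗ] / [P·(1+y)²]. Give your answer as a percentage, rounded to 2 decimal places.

With y = 0.0885:
  t   CF        PV=CF/(1+0.0885)^t    t·PV        t(t+1)·PV
  1     1,750.00     1,607.7170     1,607.7170       3,215.4341
  2     1,750.00     1,477.0023     2,954.0047       8,862.0140
  3     1,750.00     1,356.9153     4,070.7460      16,282.9839
  4     1,750.00     1,246.5919     4,986.3678      24,931.8388
  5     1,750.00     1,145.2383     5,726.1917      34,357.1504
  6    51,750.00    31,112.8470   186,677.0822   1,306,739.5757
  Σ                 37,946.3120   206,022.1094   1,394,388.9970
P = 37,946.3120; D_Mac = 5.42931 yrs; D_mod = 4.98788 yrs; C = 31.01398.
Duration effect: -4.98788 × (+0.0235) = -0.117215
Convexity effect: 0.5 × 31.01398 × (0.0235)² = +0.0085637
ΔP/P ≈ -0.117215 + 0.0085637 = -0.108651 = -10.8651%.

-10.87%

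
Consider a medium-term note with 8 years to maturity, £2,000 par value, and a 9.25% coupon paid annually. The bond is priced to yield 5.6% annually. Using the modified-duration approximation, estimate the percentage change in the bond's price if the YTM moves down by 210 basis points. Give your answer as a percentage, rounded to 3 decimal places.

+12.338%

Periodic yield y = 0.056. Modified duration first:
  t   CF        PV=CF/(1+0.056)^t    t·PV
  1       185.00       175.1894       175.1894
  2       185.00       165.8990       331.7981
  3       185.00       157.1014       471.3041
  4       185.00       148.7702       595.0809
  5       185.00       140.8809       704.4045
  6       185.00       133.4099       800.4597
  7       185.00       126.3352       884.3463
  8     2,185.00     1,412.9933    11,303.9462
  Σ                  2,460.5794    15,266.5293
P = 2,460.5794; D_Mac = 6.20444 yrs; D_mod = 6.20444/(1+0.056) = 5.87542 yrs.
ΔP/P ≈ -D_mod · Δy = -5.87542 × (-0.021) = +0.123384 = +12.3384%.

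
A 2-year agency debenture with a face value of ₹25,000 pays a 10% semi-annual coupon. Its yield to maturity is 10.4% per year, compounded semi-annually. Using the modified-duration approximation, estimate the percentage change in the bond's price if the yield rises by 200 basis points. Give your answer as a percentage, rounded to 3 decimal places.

Periodic yield y = 0.052. Modified duration first:
  t   CF        PV=CF/(1+0.052)^t    t·PV
  1     1,250.00     1,188.2129     1,188.2129
  2     1,250.00     1,129.4800     2,258.9599
  3     1,250.00     1,073.6502     3,220.9505
  4    26,250.00    21,432.1800    85,728.7201
  Σ                 24,823.5231    92,396.8434
P = 24,823.5231; D_Mac = 3.72215 half-year periods = 1.86107 yrs; D_mod = 1.86107/(1+0.052) = 1.76908 yrs.
ΔP/P ≈ -D_mod · Δy = -1.76908 × (+0.02) = -0.035382 = -3.5382%.

-3.538%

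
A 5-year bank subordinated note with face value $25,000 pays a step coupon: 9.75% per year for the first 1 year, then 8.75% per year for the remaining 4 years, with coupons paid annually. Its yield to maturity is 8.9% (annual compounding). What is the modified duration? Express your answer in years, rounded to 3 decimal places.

3.880 years

Periodic yield y = 0.089. First find Macaulay duration:
  t   CF        PV=CF/(1+0.089)^t    t·PV
  1     2,437.50     2,238.2920     2,238.2920
  2     2,187.50     1,844.5579     3,689.1159
  3     2,187.50     1,693.8089     5,081.4268
  4     2,187.50     1,555.3801     6,221.5205
  5    27,187.50    17,751.2882    88,756.4411
  Σ                 25,083.3272   105,986.7963
P = 25,083.3272; Macaulay duration = 105,986.7963 / 25,083.3272 = 4.22539 years.
Modified duration = D_Mac / (1 + y) = 4.22539 / 1.089 = 3.88006 years.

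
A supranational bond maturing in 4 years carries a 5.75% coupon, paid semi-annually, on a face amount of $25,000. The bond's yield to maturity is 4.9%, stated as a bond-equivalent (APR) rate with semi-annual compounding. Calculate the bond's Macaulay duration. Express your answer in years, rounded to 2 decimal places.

3.64 years

Periodic yield y = 0.0245. Discount each cash flow and weight by its period:
  t   CF        PV=CF/(1+0.0245)^t    t·PV
  1       718.75       701.5617       701.5617
  2       718.75       684.7845     1,369.5690
  3       718.75       668.4085     2,005.2255
  4       718.75       652.4241     2,609.6965
  5       718.75       636.8220     3,184.1099
  6       718.75       621.5930     3,729.5577
  7       718.75       606.7281     4,247.0968
  8    25,718.75    21,191.1319   169,529.0553
  Σ                 25,763.4538   187,375.8725
Price P = Σ PV = 25,763.4538.
Macaulay duration = Σ(t·PV) / P = 187,375.8725 / 25,763.4538 = 7.27293 half-year periods.
In years: 7.27293 / 2 = 3.63647 years.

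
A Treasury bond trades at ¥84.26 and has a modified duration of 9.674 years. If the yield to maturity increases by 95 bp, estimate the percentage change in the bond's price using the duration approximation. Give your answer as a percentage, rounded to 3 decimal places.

Duration approximation: ΔP/P ≈ -D_mod · Δy = -9.674 × (+0.0095) = -0.091903.
As a percentage: -9.1903%.

-9.190%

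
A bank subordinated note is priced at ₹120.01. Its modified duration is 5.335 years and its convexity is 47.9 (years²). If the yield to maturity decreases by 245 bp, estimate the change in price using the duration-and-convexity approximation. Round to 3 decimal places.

+₹17.411

Duration effect: -D_mod·Δy = -5.335 × (-0.0245) = +0.1307075
Convexity effect: ½·C·(Δy)² = 0.5 × 47.9 × (-0.0245)² = +0.0143759875
ΔP/P ≈ +0.1307075 + 0.0143759875 = +0.1450834875
ΔP ≈ 120.01 × (+0.1450834875) = +17.411469334875.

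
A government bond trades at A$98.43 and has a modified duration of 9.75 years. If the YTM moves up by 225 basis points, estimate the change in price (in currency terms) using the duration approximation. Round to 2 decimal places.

-A$21.59

Duration approximation: ΔP/P ≈ -D_mod · Δy = -9.75 × (+0.0225) = -0.219375.
ΔP ≈ 98.43 × (-0.219375) = -21.59308125.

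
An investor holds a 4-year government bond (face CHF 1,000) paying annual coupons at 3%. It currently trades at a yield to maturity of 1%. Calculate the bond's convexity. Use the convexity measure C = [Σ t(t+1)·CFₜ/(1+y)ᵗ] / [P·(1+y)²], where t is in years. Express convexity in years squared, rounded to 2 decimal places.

18.53

With y = 0.01:
  t   CF        PV=CF/(1+0.01)^t    t·PV        t(t+1)·PV
  1        30.00        29.7030        29.7030          59.4059
  2        30.00        29.4089        58.8178         176.4533
  3        30.00        29.1177        87.3531         349.4125
  4     1,030.00       989.8098     3,959.2390      19,796.1951
  Σ                  1,078.0393     4,135.1129      20,381.4668
P = 1,078.0393.
Convexity = Σ t(t+1)·PV / [P·(1+y)²] = 20,381.4668 / (1,078.0393 × 1.020100) = 18.53353.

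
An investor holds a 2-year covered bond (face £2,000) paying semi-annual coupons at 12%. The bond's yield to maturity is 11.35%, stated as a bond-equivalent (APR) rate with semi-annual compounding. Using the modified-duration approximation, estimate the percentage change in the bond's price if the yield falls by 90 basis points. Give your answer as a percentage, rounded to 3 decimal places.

+1.565%

Periodic yield y = 0.05675. Modified duration first:
  t   CF        PV=CF/(1+0.05675)^t    t·PV
  1       120.00       113.5557       113.5557
  2       120.00       107.4575       214.9150
  3       120.00       101.6868       305.0603
  4     2,120.00     1,699.9918     6,799.9673
  Σ                  2,022.6918     7,433.4984
P = 2,022.6918; D_Mac = 3.67505 half-year periods = 1.83753 yrs; D_mod = 1.83753/(1+0.05675) = 1.73885 yrs.
ΔP/P ≈ -D_mod · Δy = -1.73885 × (-0.009) = +0.015650 = +1.5650%.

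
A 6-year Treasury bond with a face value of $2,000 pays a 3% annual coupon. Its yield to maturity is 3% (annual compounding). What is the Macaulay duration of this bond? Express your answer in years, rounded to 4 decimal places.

Periodic yield y = 0.03. Discount each cash flow and weight by its year:
  t   CF        PV=CF/(1+0.03)^t    t·PV
  1        60.00        58.2524        58.2524
  2        60.00        56.5558       113.1115
  3        60.00        54.9085       164.7255
  4        60.00        53.3092       213.2369
  5        60.00        51.7565       258.7826
  6     2,060.00     1,725.2176    10,351.3054
  Σ                  2,000.0000    11,159.4144
Price P = Σ PV = 2,000.0000.
Macaulay duration = Σ(t·PV) / P = 11,159.4144 / 2,000.0000 = 5.57971 years.

5.5797 years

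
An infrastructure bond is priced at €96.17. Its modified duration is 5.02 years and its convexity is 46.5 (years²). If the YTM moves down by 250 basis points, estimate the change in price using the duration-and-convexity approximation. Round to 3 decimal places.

+€13.467

Duration effect: -D_mod·Δy = -5.02 × (-0.025) = +0.125500
Convexity effect: ½·C·(Δy)² = 0.5 × 46.5 × (-0.025)² = +0.01453125
ΔP/P ≈ +0.125500 + 0.01453125 = +0.14003125
ΔP ≈ 96.17 × (+0.14003125) = +13.4668053125.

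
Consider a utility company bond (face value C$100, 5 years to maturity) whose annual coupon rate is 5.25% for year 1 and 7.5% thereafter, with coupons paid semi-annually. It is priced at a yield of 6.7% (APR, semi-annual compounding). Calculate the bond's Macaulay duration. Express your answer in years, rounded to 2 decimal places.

4.35 years

Periodic yield y = 0.0335. Discount each cash flow and weight by its period:
  t   CF        PV=CF/(1+0.0335)^t    t·PV
  1        2.625         2.5399         2.5399
  2        2.625         2.4576         4.9152
  3        3.750         3.3970        10.1911
  4        3.750         3.2869        13.1477
  5        3.750         3.1804        15.9019
  6        3.750         3.0773        18.4637
  7        3.750         2.9775        20.8428
  8        3.750         2.8810        23.0482
  9        3.750         2.7876        25.0888
  10     103.750        74.6248       746.2482
  Σ                    101.2102       880.3875
Price P = Σ PV = 101.2102.
Macaulay duration = Σ(t·PV) / P = 880.3875 / 101.2102 = 8.69861 half-year periods.
In years: 8.69861 / 2 = 4.34930 years.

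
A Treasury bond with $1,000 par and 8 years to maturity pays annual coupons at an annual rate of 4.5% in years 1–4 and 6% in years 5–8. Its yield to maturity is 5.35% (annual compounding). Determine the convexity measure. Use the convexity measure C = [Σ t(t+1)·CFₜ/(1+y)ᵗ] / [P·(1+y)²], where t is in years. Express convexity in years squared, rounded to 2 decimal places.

With y = 0.0535:
  t   CF        PV=CF/(1+0.0535)^t    t·PV        t(t+1)·PV
  1        45.00        42.7148        42.7148          85.4295
  2        45.00        40.5456        81.0911         243.2734
  3        45.00        38.4865       115.4596         461.8385
  4        45.00        36.5321       146.1283         730.6415
  5        60.00        46.2358       231.1791       1,387.0746
  6        60.00        43.8878       263.3269       1,843.2884
  7        60.00        41.6591       291.6134       2,332.9074
  8     1,060.00       698.6016     5,588.8124      50,299.3117
  Σ                    988.6632     6,760.3257      57,383.7651
P = 988.6632.
Convexity = Σ t(t+1)·PV / [P·(1+y)²] = 57,383.7651 / (988.6632 × 1.109862) = 52.29638.

52.30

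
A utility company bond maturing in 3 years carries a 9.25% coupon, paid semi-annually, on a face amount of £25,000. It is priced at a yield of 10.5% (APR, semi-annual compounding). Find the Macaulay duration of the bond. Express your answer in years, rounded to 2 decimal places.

2.68 years

Periodic yield y = 0.0525. Discount each cash flow and weight by its period:
  t   CF        PV=CF/(1+0.0525)^t    t·PV
  1     1,156.25     1,098.5748     1,098.5748
  2     1,156.25     1,043.7766     2,087.5531
  3     1,156.25       991.7117     2,975.1351
  4     1,156.25       942.2439     3,768.9755
  5     1,156.25       895.2436     4,476.2180
  6    26,156.25    19,241.6740   115,450.0441
  Σ                 24,213.2246   129,856.5006
Price P = Σ PV = 24,213.2246.
Macaulay duration = Σ(t·PV) / P = 129,856.5006 / 24,213.2246 = 5.36304 half-year periods.
In years: 5.36304 / 2 = 2.68152 years.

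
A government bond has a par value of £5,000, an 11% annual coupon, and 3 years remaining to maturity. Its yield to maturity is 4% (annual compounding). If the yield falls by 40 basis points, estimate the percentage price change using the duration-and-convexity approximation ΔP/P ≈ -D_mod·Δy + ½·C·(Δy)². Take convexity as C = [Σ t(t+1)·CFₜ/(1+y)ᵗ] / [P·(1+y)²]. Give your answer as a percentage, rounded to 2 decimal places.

+1.06%

With y = 0.04:
  t   CF        PV=CF/(1+0.04)^t    t·PV        t(t+1)·PV
  1       550.00       528.8462       528.8462       1,057.6923
  2       550.00       508.5059     1,017.0118       3,051.0355
  3     5,550.00     4,933.9298    14,801.7894      59,207.1575
  Σ                  5,971.2819    16,347.6474      63,315.8853
P = 5,971.2819; D_Mac = 2.73771 yrs; D_mod = 2.63241 yrs; C = 9.80344.
Duration effect: -2.63241 × (-0.004) = +0.010530
Convexity effect: 0.5 × 9.80344 × (-0.004)² = +0.0000784
ΔP/P ≈ +0.010530 + 0.0000784 = +0.010608 = +1.0608%.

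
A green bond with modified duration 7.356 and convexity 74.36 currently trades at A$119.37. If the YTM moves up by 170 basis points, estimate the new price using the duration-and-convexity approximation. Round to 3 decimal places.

Duration effect: -D_mod·Δy = -7.356 × (+0.017) = -0.125052
Convexity effect: ½·C·(Δy)² = 0.5 × 74.36 × (0.017)² = +0.01074502
ΔP/P ≈ -0.125052 + 0.01074502 = -0.11430698
New price ≈ 119.37 × (1 - 0.11430698) = 105.7251757974.

A$105.725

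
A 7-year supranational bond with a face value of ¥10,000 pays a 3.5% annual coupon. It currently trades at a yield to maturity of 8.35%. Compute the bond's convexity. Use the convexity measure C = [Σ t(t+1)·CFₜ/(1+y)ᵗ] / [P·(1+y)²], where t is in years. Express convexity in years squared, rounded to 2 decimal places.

With y = 0.0835:
  t   CF        PV=CF/(1+0.0835)^t    t·PV        t(t+1)·PV
  1       350.00       323.0272       323.0272         646.0545
  2       350.00       298.1331       596.2662       1,788.7987
  3       350.00       275.1575       825.4724       3,301.8896
  4       350.00       253.9524     1,015.8097       5,079.0487
  5       350.00       234.3816     1,171.9079       7,031.4472
  6       350.00       216.3189     1,297.9137       9,085.3956
  7    10,350.00     5,903.8857    41,327.1998     330,617.5987
  Σ                  7,504.8564    46,557.5969     357,550.2328
P = 7,504.8564.
Convexity = Σ t(t+1)·PV / [P·(1+y)²] = 357,550.2328 / (7,504.8564 × 1.173972) = 40.58232.

40.58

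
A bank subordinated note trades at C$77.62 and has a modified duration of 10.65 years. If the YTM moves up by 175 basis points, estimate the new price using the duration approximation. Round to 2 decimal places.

Duration approximation: ΔP/P ≈ -D_mod · Δy = -10.65 × (+0.0175) = -0.186375.
New price ≈ 77.62 × (1 - 0.186375) = 63.1535725.

C$63.15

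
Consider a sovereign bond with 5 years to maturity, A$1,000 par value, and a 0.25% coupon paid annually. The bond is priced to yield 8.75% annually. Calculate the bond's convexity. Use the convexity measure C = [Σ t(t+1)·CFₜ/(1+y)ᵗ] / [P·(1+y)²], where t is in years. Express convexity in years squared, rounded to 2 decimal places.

With y = 0.0875:
  t   CF        PV=CF/(1+0.0875)^t    t·PV        t(t+1)·PV
  1         2.50         2.2989         2.2989           4.5977
  2         2.50         2.1139         4.2278          12.6833
  3         2.50         1.9438         5.8314          23.3256
  4         2.50         1.7874         7.1496          35.7481
  5     1,002.50       659.0799     3,295.3994      19,772.3964
  Σ                    667.2238     3,314.9070      19,848.7511
P = 667.2238.
Convexity = Σ t(t+1)·PV / [P·(1+y)²] = 19,848.7511 / (667.2238 × 1.182656) = 25.15377.

25.15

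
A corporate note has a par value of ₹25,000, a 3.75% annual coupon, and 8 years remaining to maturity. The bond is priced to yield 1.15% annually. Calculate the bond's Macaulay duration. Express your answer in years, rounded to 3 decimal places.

Periodic yield y = 0.0115. Discount each cash flow and weight by its year:
  t   CF        PV=CF/(1+0.0115)^t    t·PV
  1       937.50       926.8413       926.8413
  2       937.50       916.3038     1,832.6077
  3       937.50       905.8861     2,717.6584
  4       937.50       895.5869     3,582.3476
  5       937.50       885.4047     4,427.0237
  6       937.50       875.3383     5,252.0301
  7       937.50       865.3864     6,057.7048
  8    25,937.50    23,670.1504   189,361.2031
  Σ                 29,940.8981   214,157.4166
Price P = Σ PV = 29,940.8981.
Macaulay duration = Σ(t·PV) / P = 214,157.4166 / 29,940.8981 = 7.15267 years.

7.153 years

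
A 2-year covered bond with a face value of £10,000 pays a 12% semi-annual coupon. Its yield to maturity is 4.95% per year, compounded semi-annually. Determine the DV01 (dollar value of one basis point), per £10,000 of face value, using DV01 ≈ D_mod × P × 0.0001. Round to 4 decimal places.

Periodic yield y = 0.02475.
  t   CF        PV=CF/(1+0.02475)^t    t·PV
  1       600.00       585.5087       585.5087
  2       600.00       571.3673     1,142.7346
  3       600.00       557.5675     1,672.7026
  4    10,600.00     9,612.4514    38,449.8056
  Σ                 11,326.8949    41,850.7515
P = 11,326.8949; D_Mac = 3.69481 half-year periods = 1.84741 yrs; D_mod = 1.80279 yrs.
DV01 ≈ 1.80279 × 11,326.8949 × 0.0001 = 2.041998.

£2.0420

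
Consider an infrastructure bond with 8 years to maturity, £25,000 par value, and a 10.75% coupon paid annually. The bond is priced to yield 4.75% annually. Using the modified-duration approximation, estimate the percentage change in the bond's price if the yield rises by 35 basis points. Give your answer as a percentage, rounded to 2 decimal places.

-2.04%

Periodic yield y = 0.0475. Modified duration first:
  t   CF        PV=CF/(1+0.0475)^t    t·PV
  1     2,687.50     2,565.6325     2,565.6325
  2     2,687.50     2,449.2911     4,898.5823
  3     2,687.50     2,338.2254     7,014.6763
  4     2,687.50     2,232.1961     8,928.7844
  5     2,687.50     2,130.9748    10,654.8740
  6     2,687.50     2,034.3435    12,206.0609
  7     2,687.50     1,942.0940    13,594.6582
  8    27,687.50    19,100.7971   152,806.3765
  Σ                 34,793.5545   212,669.6450
P = 34,793.5545; D_Mac = 6.11233 yrs; D_mod = 6.11233/(1+0.0475) = 5.83516 yrs.
ΔP/P ≈ -D_mod · Δy = -5.83516 × (+0.0035) = -0.020423 = -2.0423%.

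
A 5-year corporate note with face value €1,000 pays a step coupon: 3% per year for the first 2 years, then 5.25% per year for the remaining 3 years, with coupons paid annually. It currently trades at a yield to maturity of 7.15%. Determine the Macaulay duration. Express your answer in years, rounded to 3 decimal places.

4.642 years

Periodic yield y = 0.0715. Discount each cash flow and weight by its year:
  t   CF        PV=CF/(1+0.0715)^t    t·PV
  1        30.00        27.9981        27.9981
  2        30.00        26.1298        52.2597
  3        52.50        42.6759       128.0277
  4        52.50        39.8282       159.3128
  5     1,052.50       745.1801     3,725.9003
  Σ                    881.8121     4,093.4986
Price P = Σ PV = 881.8121.
Macaulay duration = Σ(t·PV) / P = 4,093.4986 / 881.8121 = 4.64214 years.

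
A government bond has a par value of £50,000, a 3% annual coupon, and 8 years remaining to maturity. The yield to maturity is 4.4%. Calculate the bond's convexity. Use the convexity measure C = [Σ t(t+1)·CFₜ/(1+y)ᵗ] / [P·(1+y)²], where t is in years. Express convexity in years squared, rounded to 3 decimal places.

With y = 0.044:
  t   CF        PV=CF/(1+0.044)^t    t·PV        t(t+1)·PV
  1     1,500.00     1,436.7816     1,436.7816       2,873.5632
  2     1,500.00     1,376.2276     2,752.4552       8,257.3656
  3     1,500.00     1,318.2257     3,954.6770      15,818.7080
  4     1,500.00     1,262.6683     5,050.6730      25,253.3652
  5     1,500.00     1,209.4524     6,047.2618      36,283.5708
  6     1,500.00     1,158.4793     6,950.8756      48,656.1294
  7     1,500.00     1,109.6545     7,767.5813      62,140.6505
  8    51,500.00    36,492.4683   291,939.7466   2,627,457.7193
  Σ                 45,363.9576   325,900.0522   2,826,741.0719
P = 45,363.9576.
Convexity = Σ t(t+1)·PV / [P·(1+y)²] = 2,826,741.0719 / (45,363.9576 × 1.089936) = 57.17078.

57.171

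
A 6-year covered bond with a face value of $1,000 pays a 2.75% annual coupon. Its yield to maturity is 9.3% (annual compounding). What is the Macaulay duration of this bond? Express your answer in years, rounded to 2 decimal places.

Periodic yield y = 0.093. Discount each cash flow and weight by its year:
  t   CF        PV=CF/(1+0.093)^t    t·PV
  1        27.50        25.1601        25.1601
  2        27.50        23.0193        46.0386
  3        27.50        21.0607        63.1820
  4        27.50        19.2687        77.0747
  5        27.50        17.6292        88.1459
  6     1,027.50       602.6440     3,615.8642
  Σ                    708.7820     3,915.4655
Price P = Σ PV = 708.7820.
Macaulay duration = Σ(t·PV) / P = 3,915.4655 / 708.7820 = 5.52422 years.

5.52 years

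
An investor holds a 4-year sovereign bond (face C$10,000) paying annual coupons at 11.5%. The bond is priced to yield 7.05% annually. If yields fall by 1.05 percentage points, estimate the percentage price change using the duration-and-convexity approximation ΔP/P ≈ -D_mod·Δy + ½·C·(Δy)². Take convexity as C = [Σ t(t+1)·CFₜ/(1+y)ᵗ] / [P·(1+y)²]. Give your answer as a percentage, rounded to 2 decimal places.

+3.48%

With y = 0.0705:
  t   CF        PV=CF/(1+0.0705)^t    t·PV        t(t+1)·PV
  1     1,150.00     1,074.2644     1,074.2644       2,148.5287
  2     1,150.00     1,003.5165     2,007.0329       6,021.0987
  3     1,150.00       937.4278     2,812.2834      11,249.1335
  4    11,150.00     8,490.4006    33,961.6023     169,808.0116
  Σ                 11,505.6092    39,855.1830     189,226.7725
P = 11,505.6092; D_Mac = 3.46398 yrs; D_mod = 3.23585 yrs; C = 14.35158.
Duration effect: -3.23585 × (-0.0105) = +0.033976
Convexity effect: 0.5 × 14.35158 × (-0.0105)² = +0.0007911
ΔP/P ≈ +0.033976 + 0.0007911 = +0.034768 = +3.4768%.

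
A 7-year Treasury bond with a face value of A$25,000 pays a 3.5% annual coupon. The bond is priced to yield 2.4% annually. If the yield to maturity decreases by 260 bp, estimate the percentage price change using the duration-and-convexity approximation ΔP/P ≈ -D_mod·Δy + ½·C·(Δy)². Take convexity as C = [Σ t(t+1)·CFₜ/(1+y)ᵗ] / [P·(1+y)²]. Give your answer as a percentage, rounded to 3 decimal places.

+17.720%

With y = 0.024:
  t   CF        PV=CF/(1+0.024)^t    t·PV        t(t+1)·PV
  1       875.00       854.4922       854.4922       1,708.9844
  2       875.00       834.4650     1,668.9301       5,006.7902
  3       875.00       814.9073     2,444.7218       9,778.8870
  4       875.00       795.8079     3,183.2315      15,916.1573
  5       875.00       777.1561     3,885.7806      23,314.6835
  6       875.00       758.9415     4,553.6491      31,875.5439
  7    25,875.00    21,916.9775   153,418.8426   1,227,350.7406
  Σ                 26,752.7475   170,009.6477   1,314,951.7868
P = 26,752.7475; D_Mac = 6.35485 yrs; D_mod = 6.20591 yrs; C = 46.87503.
Duration effect: -6.20591 × (-0.026) = +0.161354
Convexity effect: 0.5 × 46.87503 × (-0.026)² = +0.0158438
ΔP/P ≈ +0.161354 + 0.0158438 = +0.177197 = +17.7197%.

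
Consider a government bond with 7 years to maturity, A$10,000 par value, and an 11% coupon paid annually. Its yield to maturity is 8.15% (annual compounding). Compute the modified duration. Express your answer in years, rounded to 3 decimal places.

Periodic yield y = 0.0815. First find Macaulay duration:
  t   CF        PV=CF/(1+0.0815)^t    t·PV
  1     1,100.00     1,017.1059     1,017.1059
  2     1,100.00       940.4585     1,880.9170
  3     1,100.00       869.5872     2,608.7615
  4     1,100.00       804.0565     3,216.2262
  5     1,100.00       743.4642     3,717.3210
  6     1,100.00       687.4380     4,124.6281
  7    11,100.00     6,414.1234    44,898.8639
  Σ                 11,476.2337    61,463.8236
P = 11,476.2337; Macaulay duration = 61,463.8236 / 11,476.2337 = 5.35575 years.
Modified duration = D_Mac / (1 + y) = 5.35575 / 1.0815 = 4.95215 years.

4.952 years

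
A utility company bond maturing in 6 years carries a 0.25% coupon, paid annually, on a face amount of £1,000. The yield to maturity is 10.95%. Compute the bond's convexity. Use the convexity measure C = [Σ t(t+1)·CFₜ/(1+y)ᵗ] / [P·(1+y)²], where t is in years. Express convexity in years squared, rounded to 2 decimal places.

With y = 0.1095:
  t   CF        PV=CF/(1+0.1095)^t    t·PV        t(t+1)·PV
  1         2.50         2.2533         2.2533           4.5065
  2         2.50         2.0309         4.0618          12.1853
  3         2.50         1.8305         5.4914          21.9654
  4         2.50         1.6498         6.5992          32.9960
  5         2.50         1.4870         7.4349          44.6092
  6     1,002.50       537.4283     3,224.5699      22,571.9891
  Σ                    546.6797     3,250.4103      22,688.2516
P = 546.6797.
Convexity = Σ t(t+1)·PV / [P·(1+y)²] = 22,688.2516 / (546.6797 × 1.230990) = 33.71425.

33.71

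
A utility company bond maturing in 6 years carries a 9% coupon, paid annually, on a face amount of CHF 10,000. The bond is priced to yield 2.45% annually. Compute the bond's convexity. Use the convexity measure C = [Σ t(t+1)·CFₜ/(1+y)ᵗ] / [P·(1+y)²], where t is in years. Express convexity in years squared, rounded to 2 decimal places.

With y = 0.0245:
  t   CF        PV=CF/(1+0.0245)^t    t·PV        t(t+1)·PV
  1       900.00       878.4773       878.4773       1,756.9546
  2       900.00       857.4693     1,714.9386       5,144.8158
  3       900.00       836.9637     2,510.8911      10,043.5644
  4       900.00       816.9485     3,267.7938      16,338.9692
  5       900.00       797.4119     3,987.0593      23,922.3561
  6    10,900.00     9,426.5922    56,559.5534     395,916.8741
  Σ                 13,613.8629    68,918.7136     453,123.5342
P = 13,613.8629.
Convexity = Σ t(t+1)·PV / [P·(1+y)²] = 453,123.5342 / (13,613.8629 × 1.049600) = 31.71110.

31.71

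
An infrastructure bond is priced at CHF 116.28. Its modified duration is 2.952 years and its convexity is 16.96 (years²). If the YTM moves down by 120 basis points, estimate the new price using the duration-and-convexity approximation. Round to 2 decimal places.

CHF 120.54

Duration effect: -D_mod·Δy = -2.952 × (-0.012) = +0.035424
Convexity effect: ½·C·(Δy)² = 0.5 × 16.96 × (-0.012)² = +0.00122112
ΔP/P ≈ +0.035424 + 0.00122112 = +0.03664512
New price ≈ 116.28 × (1 + 0.03664512) = 120.5410945536.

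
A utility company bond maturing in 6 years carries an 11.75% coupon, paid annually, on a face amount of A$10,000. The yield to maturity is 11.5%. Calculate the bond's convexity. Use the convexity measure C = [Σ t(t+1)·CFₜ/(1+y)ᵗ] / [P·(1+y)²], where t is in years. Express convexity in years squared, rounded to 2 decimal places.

With y = 0.115:
  t   CF        PV=CF/(1+0.115)^t    t·PV        t(t+1)·PV
  1     1,175.00     1,053.8117     1,053.8117       2,107.6233
  2     1,175.00       945.1226     1,890.2451       5,670.7354
  3     1,175.00       847.6436     2,542.9307      10,171.7227
  4     1,175.00       760.2184     3,040.8737      15,204.3687
  5     1,175.00       681.8103     3,409.0513      20,454.3077
  6    11,175.00     5,815.6509    34,893.9053     244,257.3370
  Σ                 10,104.2574    46,830.8178     297,866.0947
P = 10,104.2574.
Convexity = Σ t(t+1)·PV / [P·(1+y)²] = 297,866.0947 / (10,104.2574 × 1.243225) = 23.71193.

23.71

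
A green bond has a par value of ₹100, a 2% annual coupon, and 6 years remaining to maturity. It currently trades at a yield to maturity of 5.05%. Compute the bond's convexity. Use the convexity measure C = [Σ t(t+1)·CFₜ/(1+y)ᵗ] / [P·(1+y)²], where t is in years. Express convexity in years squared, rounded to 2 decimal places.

With y = 0.0505:
  t   CF        PV=CF/(1+0.0505)^t    t·PV        t(t+1)·PV
  1         2.00         1.9039         1.9039           3.8077
  2         2.00         1.8123         3.6247          10.8740
  3         2.00         1.7252         5.1756          20.7025
  4         2.00         1.6423         6.5691          32.8455
  5         2.00         1.5633         7.8166          46.8998
  6       102.00        75.8969       455.3812       3,187.6683
  Σ                     84.5439       480.4711       3,302.7978
P = 84.5439.
Convexity = Σ t(t+1)·PV / [P·(1+y)²] = 3,302.7978 / (84.5439 × 1.103550) = 35.40037.

35.40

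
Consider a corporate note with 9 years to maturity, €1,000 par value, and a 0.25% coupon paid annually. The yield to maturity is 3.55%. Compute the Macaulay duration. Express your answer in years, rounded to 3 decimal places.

Periodic yield y = 0.0355. Discount each cash flow and weight by its year:
  t   CF        PV=CF/(1+0.0355)^t    t·PV
  1         2.50         2.4143         2.4143
  2         2.50         2.3315         4.6630
  3         2.50         2.2516         6.7548
  4         2.50         2.1744         8.6976
  5         2.50         2.0999        10.4993
  6         2.50         2.0279        12.1672
  7         2.50         1.9583        13.7084
  8         2.50         1.8912        15.1297
  9     1,002.50       732.3749     6,591.3741
  Σ                    749.5240     6,665.4084
Price P = Σ PV = 749.5240.
Macaulay duration = Σ(t·PV) / P = 6,665.4084 / 749.5240 = 8.89286 years.

8.893 years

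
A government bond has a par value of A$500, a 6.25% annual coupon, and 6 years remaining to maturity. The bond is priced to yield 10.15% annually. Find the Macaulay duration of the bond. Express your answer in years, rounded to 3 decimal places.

Periodic yield y = 0.1015. Discount each cash flow and weight by its year:
  t   CF        PV=CF/(1+0.1015)^t    t·PV
  1        31.25        28.3704        28.3704
  2        31.25        25.7562        51.5123
  3        31.25        23.3828        70.1484
  4        31.25        21.2281        84.9126
  5        31.25        19.2720        96.3602
  6       531.25       297.4349     1,784.6094
  Σ                    415.4444     2,115.9133
Price P = Σ PV = 415.4444.
Macaulay duration = Σ(t·PV) / P = 2,115.9133 / 415.4444 = 5.09313 years.

5.093 years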